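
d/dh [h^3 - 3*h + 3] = 3*h^2 - 3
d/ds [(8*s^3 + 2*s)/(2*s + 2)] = (8*s^3 + 12*s^2 + 1)/(s^2 + 2*s + 1)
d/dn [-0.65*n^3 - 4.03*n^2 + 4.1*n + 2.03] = -1.95*n^2 - 8.06*n + 4.1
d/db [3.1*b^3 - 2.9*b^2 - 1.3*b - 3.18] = 9.3*b^2 - 5.8*b - 1.3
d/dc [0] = 0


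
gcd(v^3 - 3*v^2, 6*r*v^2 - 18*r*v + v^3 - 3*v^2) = v^2 - 3*v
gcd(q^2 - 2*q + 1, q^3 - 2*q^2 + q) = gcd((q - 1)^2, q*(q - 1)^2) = q^2 - 2*q + 1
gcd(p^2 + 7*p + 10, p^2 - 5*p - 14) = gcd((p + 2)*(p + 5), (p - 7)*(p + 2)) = p + 2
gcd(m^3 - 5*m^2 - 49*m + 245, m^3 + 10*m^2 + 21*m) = m + 7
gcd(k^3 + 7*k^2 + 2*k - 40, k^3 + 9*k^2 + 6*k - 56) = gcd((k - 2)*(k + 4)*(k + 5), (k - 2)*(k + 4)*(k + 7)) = k^2 + 2*k - 8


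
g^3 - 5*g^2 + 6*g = g*(g - 3)*(g - 2)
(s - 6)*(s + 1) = s^2 - 5*s - 6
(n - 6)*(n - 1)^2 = n^3 - 8*n^2 + 13*n - 6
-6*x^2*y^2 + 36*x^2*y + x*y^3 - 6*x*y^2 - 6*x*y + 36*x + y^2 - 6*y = (-6*x + y)*(y - 6)*(x*y + 1)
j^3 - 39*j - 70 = (j - 7)*(j + 2)*(j + 5)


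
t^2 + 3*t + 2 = (t + 1)*(t + 2)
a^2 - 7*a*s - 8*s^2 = (a - 8*s)*(a + s)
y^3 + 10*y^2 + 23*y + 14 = (y + 1)*(y + 2)*(y + 7)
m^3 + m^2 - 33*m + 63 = (m - 3)^2*(m + 7)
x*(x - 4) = x^2 - 4*x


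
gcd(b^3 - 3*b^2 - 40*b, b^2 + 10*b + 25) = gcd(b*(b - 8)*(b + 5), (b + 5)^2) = b + 5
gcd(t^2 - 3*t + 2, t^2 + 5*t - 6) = t - 1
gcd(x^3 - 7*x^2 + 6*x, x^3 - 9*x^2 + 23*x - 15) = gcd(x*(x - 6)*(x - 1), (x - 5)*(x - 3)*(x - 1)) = x - 1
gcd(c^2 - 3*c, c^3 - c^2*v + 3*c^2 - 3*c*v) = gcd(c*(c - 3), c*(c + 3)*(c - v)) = c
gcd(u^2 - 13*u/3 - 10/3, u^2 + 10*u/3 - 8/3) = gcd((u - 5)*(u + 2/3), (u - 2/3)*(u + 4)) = 1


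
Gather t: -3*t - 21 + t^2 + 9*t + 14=t^2 + 6*t - 7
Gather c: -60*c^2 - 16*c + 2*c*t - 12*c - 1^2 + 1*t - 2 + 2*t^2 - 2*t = -60*c^2 + c*(2*t - 28) + 2*t^2 - t - 3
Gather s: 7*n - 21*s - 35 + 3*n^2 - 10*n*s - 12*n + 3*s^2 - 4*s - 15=3*n^2 - 5*n + 3*s^2 + s*(-10*n - 25) - 50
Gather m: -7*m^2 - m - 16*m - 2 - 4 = -7*m^2 - 17*m - 6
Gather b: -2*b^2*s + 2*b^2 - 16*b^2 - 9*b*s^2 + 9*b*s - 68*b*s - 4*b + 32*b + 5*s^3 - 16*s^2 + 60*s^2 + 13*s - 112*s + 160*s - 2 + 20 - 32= b^2*(-2*s - 14) + b*(-9*s^2 - 59*s + 28) + 5*s^3 + 44*s^2 + 61*s - 14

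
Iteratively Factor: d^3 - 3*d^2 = (d - 3)*(d^2) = d*(d - 3)*(d)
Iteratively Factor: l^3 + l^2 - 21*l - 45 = (l + 3)*(l^2 - 2*l - 15) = (l + 3)^2*(l - 5)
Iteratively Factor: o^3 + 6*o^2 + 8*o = (o + 4)*(o^2 + 2*o) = (o + 2)*(o + 4)*(o)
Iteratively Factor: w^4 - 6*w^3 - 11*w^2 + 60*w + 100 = (w + 2)*(w^3 - 8*w^2 + 5*w + 50) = (w - 5)*(w + 2)*(w^2 - 3*w - 10) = (w - 5)*(w + 2)^2*(w - 5)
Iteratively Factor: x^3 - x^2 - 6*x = (x + 2)*(x^2 - 3*x) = (x - 3)*(x + 2)*(x)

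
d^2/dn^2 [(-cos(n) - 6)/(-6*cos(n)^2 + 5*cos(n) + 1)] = (-81*(1 - cos(2*n))^2*cos(n) - 447*(1 - cos(2*n))^2/2 - 565*cos(n) - 781*cos(2*n)/2 + 72*cos(3*n) + 18*cos(5*n) + 1731/2)/((cos(n) - 1)^3*(6*cos(n) + 1)^3)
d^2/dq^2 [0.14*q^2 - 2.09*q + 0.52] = 0.280000000000000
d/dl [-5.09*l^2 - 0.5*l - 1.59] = -10.18*l - 0.5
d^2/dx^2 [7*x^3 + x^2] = 42*x + 2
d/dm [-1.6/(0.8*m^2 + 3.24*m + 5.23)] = (2.56*m + 5.184)/(0.8*m^2 + 3.24*m + 5.23)^2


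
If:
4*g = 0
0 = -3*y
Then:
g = 0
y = 0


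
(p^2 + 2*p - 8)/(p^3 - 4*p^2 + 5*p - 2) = (p + 4)/(p^2 - 2*p + 1)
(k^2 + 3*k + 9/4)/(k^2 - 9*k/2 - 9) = (k + 3/2)/(k - 6)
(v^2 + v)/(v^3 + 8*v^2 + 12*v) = (v + 1)/(v^2 + 8*v + 12)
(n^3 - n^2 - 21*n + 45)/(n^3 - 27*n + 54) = (n + 5)/(n + 6)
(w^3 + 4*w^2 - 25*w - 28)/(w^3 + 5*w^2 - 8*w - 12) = (w^2 + 3*w - 28)/(w^2 + 4*w - 12)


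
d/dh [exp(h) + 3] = exp(h)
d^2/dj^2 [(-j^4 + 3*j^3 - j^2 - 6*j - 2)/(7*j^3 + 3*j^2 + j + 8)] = 4*(-57*j^6 - 393*j^5 - 1014*j^4 - 43*j^3 + 840*j^2 + 663*j + 15)/(343*j^9 + 441*j^8 + 336*j^7 + 1329*j^6 + 1056*j^5 + 561*j^4 + 1489*j^3 + 600*j^2 + 192*j + 512)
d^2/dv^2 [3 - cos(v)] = cos(v)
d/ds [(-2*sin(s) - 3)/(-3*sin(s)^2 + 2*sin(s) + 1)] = 2*(-3*sin(s)^2 - 9*sin(s) + 2)*cos(s)/((sin(s) - 1)^2*(3*sin(s) + 1)^2)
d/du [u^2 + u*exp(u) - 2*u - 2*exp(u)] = u*exp(u) + 2*u - exp(u) - 2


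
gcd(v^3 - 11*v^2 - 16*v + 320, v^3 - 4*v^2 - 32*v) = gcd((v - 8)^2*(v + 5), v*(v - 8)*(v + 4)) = v - 8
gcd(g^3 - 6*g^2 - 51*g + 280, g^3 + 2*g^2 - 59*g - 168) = g^2 - g - 56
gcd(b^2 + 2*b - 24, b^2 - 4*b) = b - 4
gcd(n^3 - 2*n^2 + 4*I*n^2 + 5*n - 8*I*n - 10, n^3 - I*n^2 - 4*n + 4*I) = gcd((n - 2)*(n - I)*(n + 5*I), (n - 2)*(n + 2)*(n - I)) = n^2 + n*(-2 - I) + 2*I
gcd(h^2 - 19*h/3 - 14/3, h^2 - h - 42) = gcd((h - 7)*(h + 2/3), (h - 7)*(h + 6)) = h - 7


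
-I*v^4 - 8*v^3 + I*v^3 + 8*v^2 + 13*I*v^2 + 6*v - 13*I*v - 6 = (v - 6*I)*(v - I)^2*(-I*v + I)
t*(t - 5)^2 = t^3 - 10*t^2 + 25*t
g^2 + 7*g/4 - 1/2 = (g - 1/4)*(g + 2)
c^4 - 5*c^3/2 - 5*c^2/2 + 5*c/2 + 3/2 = (c - 3)*(c - 1)*(c + 1/2)*(c + 1)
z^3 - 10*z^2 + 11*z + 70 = (z - 7)*(z - 5)*(z + 2)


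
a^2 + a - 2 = (a - 1)*(a + 2)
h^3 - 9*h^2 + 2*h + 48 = (h - 8)*(h - 3)*(h + 2)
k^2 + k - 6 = (k - 2)*(k + 3)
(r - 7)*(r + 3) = r^2 - 4*r - 21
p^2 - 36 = (p - 6)*(p + 6)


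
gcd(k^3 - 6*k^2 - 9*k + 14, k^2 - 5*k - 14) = k^2 - 5*k - 14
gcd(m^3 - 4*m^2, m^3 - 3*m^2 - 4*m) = m^2 - 4*m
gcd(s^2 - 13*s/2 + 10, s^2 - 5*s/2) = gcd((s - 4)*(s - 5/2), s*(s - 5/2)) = s - 5/2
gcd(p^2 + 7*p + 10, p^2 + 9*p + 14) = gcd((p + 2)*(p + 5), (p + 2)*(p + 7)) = p + 2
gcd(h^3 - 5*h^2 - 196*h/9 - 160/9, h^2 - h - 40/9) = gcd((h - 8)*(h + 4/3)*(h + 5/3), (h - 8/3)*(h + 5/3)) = h + 5/3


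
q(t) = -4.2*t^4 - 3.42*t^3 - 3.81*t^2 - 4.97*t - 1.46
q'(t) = -16.8*t^3 - 10.26*t^2 - 7.62*t - 4.97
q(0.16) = -2.37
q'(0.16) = -6.52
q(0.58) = -6.77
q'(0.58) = -16.12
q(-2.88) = -226.00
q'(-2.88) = 333.19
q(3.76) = -1095.27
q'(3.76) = -1071.72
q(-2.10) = -57.83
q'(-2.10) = 121.37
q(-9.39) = -30111.33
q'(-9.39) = 13071.26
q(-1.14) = -2.77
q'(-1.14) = 15.27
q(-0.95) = -0.67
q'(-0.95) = 7.41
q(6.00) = -6350.36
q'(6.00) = -4048.85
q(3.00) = -483.20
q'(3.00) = -573.77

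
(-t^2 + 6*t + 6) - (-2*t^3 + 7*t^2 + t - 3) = 2*t^3 - 8*t^2 + 5*t + 9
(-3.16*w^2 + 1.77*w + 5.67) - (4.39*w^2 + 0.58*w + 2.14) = -7.55*w^2 + 1.19*w + 3.53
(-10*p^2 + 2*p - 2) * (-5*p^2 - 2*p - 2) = 50*p^4 + 10*p^3 + 26*p^2 + 4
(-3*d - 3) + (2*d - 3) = -d - 6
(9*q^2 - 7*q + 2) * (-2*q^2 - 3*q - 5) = -18*q^4 - 13*q^3 - 28*q^2 + 29*q - 10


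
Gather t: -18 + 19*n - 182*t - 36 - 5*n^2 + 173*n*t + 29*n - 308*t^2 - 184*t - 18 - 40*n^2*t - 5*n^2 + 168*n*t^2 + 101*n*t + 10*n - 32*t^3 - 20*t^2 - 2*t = -10*n^2 + 58*n - 32*t^3 + t^2*(168*n - 328) + t*(-40*n^2 + 274*n - 368) - 72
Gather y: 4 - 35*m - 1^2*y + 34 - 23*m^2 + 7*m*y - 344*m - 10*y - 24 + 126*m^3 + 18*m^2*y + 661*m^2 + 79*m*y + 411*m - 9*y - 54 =126*m^3 + 638*m^2 + 32*m + y*(18*m^2 + 86*m - 20) - 40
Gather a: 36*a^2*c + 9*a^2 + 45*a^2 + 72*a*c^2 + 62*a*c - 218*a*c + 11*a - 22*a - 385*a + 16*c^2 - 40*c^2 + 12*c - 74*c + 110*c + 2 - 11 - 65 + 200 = a^2*(36*c + 54) + a*(72*c^2 - 156*c - 396) - 24*c^2 + 48*c + 126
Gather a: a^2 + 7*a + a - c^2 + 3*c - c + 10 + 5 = a^2 + 8*a - c^2 + 2*c + 15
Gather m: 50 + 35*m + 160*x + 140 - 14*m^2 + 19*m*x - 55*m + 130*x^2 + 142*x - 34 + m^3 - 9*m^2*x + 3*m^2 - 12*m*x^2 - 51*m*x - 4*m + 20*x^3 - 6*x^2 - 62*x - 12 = m^3 + m^2*(-9*x - 11) + m*(-12*x^2 - 32*x - 24) + 20*x^3 + 124*x^2 + 240*x + 144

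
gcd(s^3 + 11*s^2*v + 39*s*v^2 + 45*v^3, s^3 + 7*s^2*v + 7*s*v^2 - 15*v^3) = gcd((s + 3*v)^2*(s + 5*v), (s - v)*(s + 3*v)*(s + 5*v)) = s^2 + 8*s*v + 15*v^2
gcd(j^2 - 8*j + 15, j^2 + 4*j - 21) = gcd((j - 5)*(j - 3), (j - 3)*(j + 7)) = j - 3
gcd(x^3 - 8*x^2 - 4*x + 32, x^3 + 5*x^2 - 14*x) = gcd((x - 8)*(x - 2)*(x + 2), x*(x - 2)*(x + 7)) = x - 2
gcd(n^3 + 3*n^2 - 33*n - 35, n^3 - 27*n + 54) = 1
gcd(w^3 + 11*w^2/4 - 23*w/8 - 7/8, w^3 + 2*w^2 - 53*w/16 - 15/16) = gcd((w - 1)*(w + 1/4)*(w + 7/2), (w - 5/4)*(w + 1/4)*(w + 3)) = w + 1/4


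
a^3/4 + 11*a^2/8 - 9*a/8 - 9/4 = (a/4 + 1/4)*(a - 3/2)*(a + 6)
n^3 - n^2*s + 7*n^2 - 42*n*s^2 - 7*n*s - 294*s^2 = (n + 7)*(n - 7*s)*(n + 6*s)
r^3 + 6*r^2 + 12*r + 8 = (r + 2)^3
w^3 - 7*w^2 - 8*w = w*(w - 8)*(w + 1)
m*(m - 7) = m^2 - 7*m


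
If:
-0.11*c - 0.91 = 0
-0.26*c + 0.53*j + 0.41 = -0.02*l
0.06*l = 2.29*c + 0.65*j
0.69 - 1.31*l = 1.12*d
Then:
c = -8.27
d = 306.22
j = 5.03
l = -261.28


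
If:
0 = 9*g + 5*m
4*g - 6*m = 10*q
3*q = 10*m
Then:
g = 0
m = 0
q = 0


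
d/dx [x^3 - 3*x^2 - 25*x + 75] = 3*x^2 - 6*x - 25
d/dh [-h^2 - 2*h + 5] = -2*h - 2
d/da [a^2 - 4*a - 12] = 2*a - 4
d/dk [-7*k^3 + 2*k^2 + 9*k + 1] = -21*k^2 + 4*k + 9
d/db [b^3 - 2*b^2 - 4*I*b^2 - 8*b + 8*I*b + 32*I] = 3*b^2 - 4*b - 8*I*b - 8 + 8*I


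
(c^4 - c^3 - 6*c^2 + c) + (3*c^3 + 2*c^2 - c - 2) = c^4 + 2*c^3 - 4*c^2 - 2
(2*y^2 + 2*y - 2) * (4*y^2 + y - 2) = 8*y^4 + 10*y^3 - 10*y^2 - 6*y + 4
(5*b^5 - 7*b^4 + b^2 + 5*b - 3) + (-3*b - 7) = 5*b^5 - 7*b^4 + b^2 + 2*b - 10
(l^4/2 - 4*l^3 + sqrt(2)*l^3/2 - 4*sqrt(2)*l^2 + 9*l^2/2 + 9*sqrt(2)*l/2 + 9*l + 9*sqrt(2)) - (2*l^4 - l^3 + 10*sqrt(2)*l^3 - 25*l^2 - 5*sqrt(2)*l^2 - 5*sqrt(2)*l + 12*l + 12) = -3*l^4/2 - 19*sqrt(2)*l^3/2 - 3*l^3 + sqrt(2)*l^2 + 59*l^2/2 - 3*l + 19*sqrt(2)*l/2 - 12 + 9*sqrt(2)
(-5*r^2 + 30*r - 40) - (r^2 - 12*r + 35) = -6*r^2 + 42*r - 75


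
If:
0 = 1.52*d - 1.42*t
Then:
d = 0.934210526315789*t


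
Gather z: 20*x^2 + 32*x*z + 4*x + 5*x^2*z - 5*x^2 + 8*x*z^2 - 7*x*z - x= 15*x^2 + 8*x*z^2 + 3*x + z*(5*x^2 + 25*x)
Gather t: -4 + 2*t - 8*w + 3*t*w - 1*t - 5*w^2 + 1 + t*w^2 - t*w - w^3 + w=t*(w^2 + 2*w + 1) - w^3 - 5*w^2 - 7*w - 3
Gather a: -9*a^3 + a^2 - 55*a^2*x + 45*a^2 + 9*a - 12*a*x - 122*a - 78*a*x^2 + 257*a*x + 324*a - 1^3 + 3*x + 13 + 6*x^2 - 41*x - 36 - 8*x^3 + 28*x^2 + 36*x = -9*a^3 + a^2*(46 - 55*x) + a*(-78*x^2 + 245*x + 211) - 8*x^3 + 34*x^2 - 2*x - 24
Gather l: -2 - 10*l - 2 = -10*l - 4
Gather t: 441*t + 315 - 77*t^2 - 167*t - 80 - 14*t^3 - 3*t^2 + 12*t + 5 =-14*t^3 - 80*t^2 + 286*t + 240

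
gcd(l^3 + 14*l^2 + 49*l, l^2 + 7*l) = l^2 + 7*l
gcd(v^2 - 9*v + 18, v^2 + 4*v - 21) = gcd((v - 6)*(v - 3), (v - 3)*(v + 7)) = v - 3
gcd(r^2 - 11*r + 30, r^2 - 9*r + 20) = r - 5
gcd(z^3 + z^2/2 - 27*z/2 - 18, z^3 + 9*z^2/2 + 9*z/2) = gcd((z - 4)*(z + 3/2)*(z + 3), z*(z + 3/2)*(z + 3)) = z^2 + 9*z/2 + 9/2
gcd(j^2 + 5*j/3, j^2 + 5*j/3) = j^2 + 5*j/3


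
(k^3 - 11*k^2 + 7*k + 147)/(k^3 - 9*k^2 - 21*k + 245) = (k + 3)/(k + 5)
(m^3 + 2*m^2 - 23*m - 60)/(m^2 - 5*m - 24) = (m^2 - m - 20)/(m - 8)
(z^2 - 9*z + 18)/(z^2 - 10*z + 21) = (z - 6)/(z - 7)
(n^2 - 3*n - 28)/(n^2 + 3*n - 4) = (n - 7)/(n - 1)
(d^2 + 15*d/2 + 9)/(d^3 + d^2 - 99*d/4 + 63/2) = 2*(2*d + 3)/(4*d^2 - 20*d + 21)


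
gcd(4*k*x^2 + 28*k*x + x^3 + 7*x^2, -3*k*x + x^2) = x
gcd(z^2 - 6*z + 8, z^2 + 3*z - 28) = z - 4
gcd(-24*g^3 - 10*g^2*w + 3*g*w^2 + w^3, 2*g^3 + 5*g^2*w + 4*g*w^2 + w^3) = 2*g + w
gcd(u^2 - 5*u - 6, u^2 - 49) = 1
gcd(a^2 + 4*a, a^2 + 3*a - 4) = a + 4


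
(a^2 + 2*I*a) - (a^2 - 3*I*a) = 5*I*a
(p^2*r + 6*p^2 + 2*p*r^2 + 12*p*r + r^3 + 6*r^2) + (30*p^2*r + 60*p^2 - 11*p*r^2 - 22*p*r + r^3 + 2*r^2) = 31*p^2*r + 66*p^2 - 9*p*r^2 - 10*p*r + 2*r^3 + 8*r^2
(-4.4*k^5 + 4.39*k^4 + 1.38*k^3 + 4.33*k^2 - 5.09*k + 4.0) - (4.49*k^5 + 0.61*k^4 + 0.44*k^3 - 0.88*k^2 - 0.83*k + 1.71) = -8.89*k^5 + 3.78*k^4 + 0.94*k^3 + 5.21*k^2 - 4.26*k + 2.29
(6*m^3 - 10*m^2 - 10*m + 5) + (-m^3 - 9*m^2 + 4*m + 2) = 5*m^3 - 19*m^2 - 6*m + 7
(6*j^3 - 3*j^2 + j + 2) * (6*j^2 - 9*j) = 36*j^5 - 72*j^4 + 33*j^3 + 3*j^2 - 18*j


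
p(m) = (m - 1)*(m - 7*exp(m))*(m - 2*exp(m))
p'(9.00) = 15620582309.46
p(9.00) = 7348666393.00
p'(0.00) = -5.00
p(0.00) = -14.00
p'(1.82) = 1184.63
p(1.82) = 357.11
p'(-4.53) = 69.15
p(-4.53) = -115.92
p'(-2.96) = 29.71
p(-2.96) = -40.31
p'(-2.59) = 22.71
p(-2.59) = -30.64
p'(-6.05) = 121.28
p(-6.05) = -258.95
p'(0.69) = 18.21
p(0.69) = -13.56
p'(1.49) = 441.20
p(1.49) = 106.99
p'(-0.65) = -0.44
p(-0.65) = -12.03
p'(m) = (1 - 7*exp(m))*(m - 1)*(m - 2*exp(m)) + (1 - 2*exp(m))*(m - 1)*(m - 7*exp(m)) + (m - 7*exp(m))*(m - 2*exp(m))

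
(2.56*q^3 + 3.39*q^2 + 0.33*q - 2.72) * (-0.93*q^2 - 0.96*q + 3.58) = -2.3808*q^5 - 5.6103*q^4 + 5.6035*q^3 + 14.349*q^2 + 3.7926*q - 9.7376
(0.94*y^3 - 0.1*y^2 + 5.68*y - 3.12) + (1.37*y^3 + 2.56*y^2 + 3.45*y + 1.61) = 2.31*y^3 + 2.46*y^2 + 9.13*y - 1.51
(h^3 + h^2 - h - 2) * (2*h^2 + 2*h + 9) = 2*h^5 + 4*h^4 + 9*h^3 + 3*h^2 - 13*h - 18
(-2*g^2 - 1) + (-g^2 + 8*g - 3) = -3*g^2 + 8*g - 4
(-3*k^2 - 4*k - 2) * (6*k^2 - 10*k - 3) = -18*k^4 + 6*k^3 + 37*k^2 + 32*k + 6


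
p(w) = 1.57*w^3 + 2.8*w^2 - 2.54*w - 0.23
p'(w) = 4.71*w^2 + 5.6*w - 2.54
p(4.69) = 211.41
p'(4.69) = 127.33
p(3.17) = 69.87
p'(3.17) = 62.54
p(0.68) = -0.17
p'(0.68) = 3.45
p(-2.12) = 2.78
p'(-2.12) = 6.76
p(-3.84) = -38.09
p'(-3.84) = 45.41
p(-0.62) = 2.05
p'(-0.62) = -4.20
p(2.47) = 34.24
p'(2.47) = 40.03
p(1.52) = 7.89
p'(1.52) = 16.85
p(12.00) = 3085.45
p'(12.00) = 742.90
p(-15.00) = -4630.88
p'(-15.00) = 973.21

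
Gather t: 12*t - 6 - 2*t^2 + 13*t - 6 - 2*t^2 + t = -4*t^2 + 26*t - 12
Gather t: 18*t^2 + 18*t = 18*t^2 + 18*t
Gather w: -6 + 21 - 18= -3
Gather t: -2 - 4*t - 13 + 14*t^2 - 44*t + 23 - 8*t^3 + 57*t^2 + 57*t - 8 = -8*t^3 + 71*t^2 + 9*t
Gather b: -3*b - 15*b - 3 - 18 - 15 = -18*b - 36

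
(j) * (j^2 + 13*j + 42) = j^3 + 13*j^2 + 42*j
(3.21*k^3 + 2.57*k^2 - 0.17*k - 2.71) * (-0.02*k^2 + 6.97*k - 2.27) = -0.0642*k^5 + 22.3223*k^4 + 10.6296*k^3 - 6.9646*k^2 - 18.5028*k + 6.1517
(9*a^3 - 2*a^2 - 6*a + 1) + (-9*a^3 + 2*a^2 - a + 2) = 3 - 7*a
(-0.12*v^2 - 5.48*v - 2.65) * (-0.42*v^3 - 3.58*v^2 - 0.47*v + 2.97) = 0.0504*v^5 + 2.7312*v^4 + 20.7878*v^3 + 11.7062*v^2 - 15.0301*v - 7.8705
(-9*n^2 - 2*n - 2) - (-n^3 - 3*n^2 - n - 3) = n^3 - 6*n^2 - n + 1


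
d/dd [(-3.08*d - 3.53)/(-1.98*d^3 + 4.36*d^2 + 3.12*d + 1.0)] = (-12.1968*d^3 - 7.5394*d^2 + 30.7816*d + 7.9336)/(3.9204*d^6 - 17.2656*d^5 + 6.6544*d^4 + 23.2464*d^3 + 18.4544*d^2 + 6.24*d + 1.0)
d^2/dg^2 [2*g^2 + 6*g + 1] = 4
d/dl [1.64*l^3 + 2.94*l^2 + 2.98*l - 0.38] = 4.92*l^2 + 5.88*l + 2.98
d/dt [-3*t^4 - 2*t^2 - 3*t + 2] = -12*t^3 - 4*t - 3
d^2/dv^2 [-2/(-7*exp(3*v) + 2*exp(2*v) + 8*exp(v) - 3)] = 2*((-63*exp(2*v) + 8*exp(v) + 8)*(7*exp(3*v) - 2*exp(2*v) - 8*exp(v) + 3) + 2*(-21*exp(2*v) + 4*exp(v) + 8)^2*exp(v))*exp(v)/(7*exp(3*v) - 2*exp(2*v) - 8*exp(v) + 3)^3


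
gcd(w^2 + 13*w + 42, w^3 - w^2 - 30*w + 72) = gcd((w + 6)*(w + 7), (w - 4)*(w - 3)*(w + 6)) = w + 6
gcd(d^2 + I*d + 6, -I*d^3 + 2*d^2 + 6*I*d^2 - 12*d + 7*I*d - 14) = 1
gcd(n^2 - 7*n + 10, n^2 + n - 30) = n - 5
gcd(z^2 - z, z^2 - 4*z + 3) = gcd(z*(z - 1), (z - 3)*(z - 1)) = z - 1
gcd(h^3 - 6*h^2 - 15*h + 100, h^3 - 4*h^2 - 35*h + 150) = h^2 - 10*h + 25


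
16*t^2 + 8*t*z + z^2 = (4*t + z)^2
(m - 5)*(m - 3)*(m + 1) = m^3 - 7*m^2 + 7*m + 15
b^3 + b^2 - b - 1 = (b - 1)*(b + 1)^2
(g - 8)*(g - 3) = g^2 - 11*g + 24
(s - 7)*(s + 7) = s^2 - 49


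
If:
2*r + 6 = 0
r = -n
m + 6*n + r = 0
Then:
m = -15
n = 3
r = -3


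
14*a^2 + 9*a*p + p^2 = (2*a + p)*(7*a + p)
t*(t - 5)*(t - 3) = t^3 - 8*t^2 + 15*t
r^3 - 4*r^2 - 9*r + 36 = (r - 4)*(r - 3)*(r + 3)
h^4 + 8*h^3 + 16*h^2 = h^2*(h + 4)^2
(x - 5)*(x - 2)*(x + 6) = x^3 - x^2 - 32*x + 60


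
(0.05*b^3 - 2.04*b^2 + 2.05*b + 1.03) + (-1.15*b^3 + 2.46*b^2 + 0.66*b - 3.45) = -1.1*b^3 + 0.42*b^2 + 2.71*b - 2.42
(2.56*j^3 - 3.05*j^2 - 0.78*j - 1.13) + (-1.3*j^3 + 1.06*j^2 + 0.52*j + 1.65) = 1.26*j^3 - 1.99*j^2 - 0.26*j + 0.52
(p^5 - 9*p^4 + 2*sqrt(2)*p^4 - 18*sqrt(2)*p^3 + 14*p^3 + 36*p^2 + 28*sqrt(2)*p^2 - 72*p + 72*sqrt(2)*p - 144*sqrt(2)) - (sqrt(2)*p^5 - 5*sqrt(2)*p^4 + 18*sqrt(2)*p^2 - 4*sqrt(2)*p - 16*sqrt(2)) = -sqrt(2)*p^5 + p^5 - 9*p^4 + 7*sqrt(2)*p^4 - 18*sqrt(2)*p^3 + 14*p^3 + 10*sqrt(2)*p^2 + 36*p^2 - 72*p + 76*sqrt(2)*p - 128*sqrt(2)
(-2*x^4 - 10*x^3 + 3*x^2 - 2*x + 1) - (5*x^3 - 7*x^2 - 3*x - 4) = -2*x^4 - 15*x^3 + 10*x^2 + x + 5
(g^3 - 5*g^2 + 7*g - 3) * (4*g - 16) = 4*g^4 - 36*g^3 + 108*g^2 - 124*g + 48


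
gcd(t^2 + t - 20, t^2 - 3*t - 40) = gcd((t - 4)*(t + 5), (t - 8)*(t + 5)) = t + 5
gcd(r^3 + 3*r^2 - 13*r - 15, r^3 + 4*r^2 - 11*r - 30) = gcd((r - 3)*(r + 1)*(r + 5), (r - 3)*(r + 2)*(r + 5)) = r^2 + 2*r - 15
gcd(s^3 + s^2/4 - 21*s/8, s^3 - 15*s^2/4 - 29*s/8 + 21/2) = s^2 + s/4 - 21/8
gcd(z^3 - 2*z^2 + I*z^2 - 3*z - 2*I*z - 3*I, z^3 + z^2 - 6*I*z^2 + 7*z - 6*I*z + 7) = z^2 + z*(1 + I) + I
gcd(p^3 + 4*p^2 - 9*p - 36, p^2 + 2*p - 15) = p - 3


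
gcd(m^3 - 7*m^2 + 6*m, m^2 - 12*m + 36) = m - 6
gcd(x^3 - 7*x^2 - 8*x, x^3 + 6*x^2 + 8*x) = x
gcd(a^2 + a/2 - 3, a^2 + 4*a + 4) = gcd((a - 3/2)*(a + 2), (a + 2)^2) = a + 2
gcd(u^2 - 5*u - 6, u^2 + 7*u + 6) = u + 1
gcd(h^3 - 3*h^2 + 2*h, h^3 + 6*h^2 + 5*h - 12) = h - 1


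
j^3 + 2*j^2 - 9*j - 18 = (j - 3)*(j + 2)*(j + 3)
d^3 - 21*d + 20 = (d - 4)*(d - 1)*(d + 5)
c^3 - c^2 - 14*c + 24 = (c - 3)*(c - 2)*(c + 4)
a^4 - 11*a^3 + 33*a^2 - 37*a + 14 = (a - 7)*(a - 2)*(a - 1)^2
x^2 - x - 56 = (x - 8)*(x + 7)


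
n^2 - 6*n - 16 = (n - 8)*(n + 2)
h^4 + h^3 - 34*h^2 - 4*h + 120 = (h - 5)*(h - 2)*(h + 2)*(h + 6)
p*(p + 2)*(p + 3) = p^3 + 5*p^2 + 6*p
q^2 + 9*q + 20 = (q + 4)*(q + 5)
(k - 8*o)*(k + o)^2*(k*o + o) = k^4*o - 6*k^3*o^2 + k^3*o - 15*k^2*o^3 - 6*k^2*o^2 - 8*k*o^4 - 15*k*o^3 - 8*o^4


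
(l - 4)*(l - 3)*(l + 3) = l^3 - 4*l^2 - 9*l + 36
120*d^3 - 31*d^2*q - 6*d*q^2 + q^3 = (-8*d + q)*(-3*d + q)*(5*d + q)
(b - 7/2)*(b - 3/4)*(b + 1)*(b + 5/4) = b^4 - 2*b^3 - 91*b^2/16 + 19*b/32 + 105/32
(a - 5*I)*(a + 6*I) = a^2 + I*a + 30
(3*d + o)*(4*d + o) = 12*d^2 + 7*d*o + o^2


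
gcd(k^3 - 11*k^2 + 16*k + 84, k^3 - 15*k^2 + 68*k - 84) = k^2 - 13*k + 42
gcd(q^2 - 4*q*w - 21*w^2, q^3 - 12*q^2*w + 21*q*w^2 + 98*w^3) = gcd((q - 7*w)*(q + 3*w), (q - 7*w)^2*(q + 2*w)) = q - 7*w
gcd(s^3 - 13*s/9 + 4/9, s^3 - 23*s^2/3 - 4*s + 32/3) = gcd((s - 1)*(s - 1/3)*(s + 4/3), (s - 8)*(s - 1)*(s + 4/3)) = s^2 + s/3 - 4/3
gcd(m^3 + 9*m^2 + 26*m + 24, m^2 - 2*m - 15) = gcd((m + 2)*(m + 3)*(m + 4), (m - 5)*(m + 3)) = m + 3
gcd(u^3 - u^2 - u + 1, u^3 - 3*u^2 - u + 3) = u^2 - 1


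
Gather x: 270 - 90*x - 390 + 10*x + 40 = -80*x - 80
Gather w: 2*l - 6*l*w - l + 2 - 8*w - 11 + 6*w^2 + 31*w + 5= l + 6*w^2 + w*(23 - 6*l) - 4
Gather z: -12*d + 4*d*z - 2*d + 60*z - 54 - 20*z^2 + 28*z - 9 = -14*d - 20*z^2 + z*(4*d + 88) - 63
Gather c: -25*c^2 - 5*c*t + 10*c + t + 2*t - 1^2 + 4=-25*c^2 + c*(10 - 5*t) + 3*t + 3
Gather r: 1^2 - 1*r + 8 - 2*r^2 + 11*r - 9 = -2*r^2 + 10*r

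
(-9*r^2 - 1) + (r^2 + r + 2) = -8*r^2 + r + 1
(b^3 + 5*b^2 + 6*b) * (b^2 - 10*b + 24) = b^5 - 5*b^4 - 20*b^3 + 60*b^2 + 144*b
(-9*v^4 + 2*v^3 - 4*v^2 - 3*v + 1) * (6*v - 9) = -54*v^5 + 93*v^4 - 42*v^3 + 18*v^2 + 33*v - 9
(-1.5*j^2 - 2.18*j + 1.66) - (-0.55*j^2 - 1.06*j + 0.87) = -0.95*j^2 - 1.12*j + 0.79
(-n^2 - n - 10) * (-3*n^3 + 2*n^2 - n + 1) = 3*n^5 + n^4 + 29*n^3 - 20*n^2 + 9*n - 10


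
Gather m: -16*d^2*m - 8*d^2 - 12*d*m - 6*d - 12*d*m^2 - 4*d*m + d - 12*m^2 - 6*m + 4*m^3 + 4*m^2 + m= -8*d^2 - 5*d + 4*m^3 + m^2*(-12*d - 8) + m*(-16*d^2 - 16*d - 5)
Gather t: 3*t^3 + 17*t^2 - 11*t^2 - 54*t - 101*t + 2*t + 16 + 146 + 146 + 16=3*t^3 + 6*t^2 - 153*t + 324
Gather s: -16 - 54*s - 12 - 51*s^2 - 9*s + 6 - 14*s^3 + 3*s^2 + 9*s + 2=-14*s^3 - 48*s^2 - 54*s - 20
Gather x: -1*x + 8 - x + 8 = 16 - 2*x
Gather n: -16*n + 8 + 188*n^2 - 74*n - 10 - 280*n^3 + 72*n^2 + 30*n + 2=-280*n^3 + 260*n^2 - 60*n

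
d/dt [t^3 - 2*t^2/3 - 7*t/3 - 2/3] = 3*t^2 - 4*t/3 - 7/3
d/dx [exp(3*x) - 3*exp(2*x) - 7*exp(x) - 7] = (3*exp(2*x) - 6*exp(x) - 7)*exp(x)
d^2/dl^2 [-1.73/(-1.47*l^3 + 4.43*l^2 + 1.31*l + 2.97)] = ((15.3278 - 15.2586*l)*(-1.47*l^3 + 4.43*l^2 + 1.31*l + 2.97) - 1.73*(-8.82*l^2 + 17.72*l + 2.62)*(-4.41*l^2 + 8.86*l + 1.31))/(-1.47*l^3 + 4.43*l^2 + 1.31*l + 2.97)^3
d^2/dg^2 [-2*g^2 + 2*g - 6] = -4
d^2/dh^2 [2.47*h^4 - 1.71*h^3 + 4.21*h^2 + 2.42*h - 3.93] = 29.64*h^2 - 10.26*h + 8.42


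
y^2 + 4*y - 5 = (y - 1)*(y + 5)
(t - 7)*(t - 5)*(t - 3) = t^3 - 15*t^2 + 71*t - 105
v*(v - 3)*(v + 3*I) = v^3 - 3*v^2 + 3*I*v^2 - 9*I*v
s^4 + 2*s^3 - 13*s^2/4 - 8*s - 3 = (s - 2)*(s + 1/2)*(s + 3/2)*(s + 2)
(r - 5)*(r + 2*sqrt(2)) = r^2 - 5*r + 2*sqrt(2)*r - 10*sqrt(2)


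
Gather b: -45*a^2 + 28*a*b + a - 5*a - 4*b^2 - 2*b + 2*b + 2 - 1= -45*a^2 + 28*a*b - 4*a - 4*b^2 + 1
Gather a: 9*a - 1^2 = 9*a - 1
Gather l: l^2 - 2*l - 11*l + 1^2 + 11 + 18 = l^2 - 13*l + 30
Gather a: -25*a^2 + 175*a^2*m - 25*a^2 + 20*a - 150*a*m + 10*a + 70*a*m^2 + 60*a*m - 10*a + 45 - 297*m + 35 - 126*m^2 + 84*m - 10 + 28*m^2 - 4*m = a^2*(175*m - 50) + a*(70*m^2 - 90*m + 20) - 98*m^2 - 217*m + 70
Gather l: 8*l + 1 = 8*l + 1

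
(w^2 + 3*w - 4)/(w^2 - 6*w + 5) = (w + 4)/(w - 5)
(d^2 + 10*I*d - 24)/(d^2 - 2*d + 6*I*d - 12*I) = (d + 4*I)/(d - 2)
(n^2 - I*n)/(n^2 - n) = (n - I)/(n - 1)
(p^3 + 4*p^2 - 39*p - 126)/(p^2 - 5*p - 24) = (p^2 + p - 42)/(p - 8)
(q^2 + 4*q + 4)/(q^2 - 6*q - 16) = (q + 2)/(q - 8)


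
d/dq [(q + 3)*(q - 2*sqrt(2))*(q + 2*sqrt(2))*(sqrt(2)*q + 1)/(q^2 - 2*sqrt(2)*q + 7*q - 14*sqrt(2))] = (2*sqrt(2)*q^5 - 11*q^4 + 24*sqrt(2)*q^4 - 122*q^3 + 38*sqrt(2)*q^3 - 191*q^2 - 80*sqrt(2)*q^2 - 84*sqrt(2)*q + 496*q + 64*sqrt(2) + 840)/(q^4 - 4*sqrt(2)*q^3 + 14*q^3 - 56*sqrt(2)*q^2 + 57*q^2 - 196*sqrt(2)*q + 112*q + 392)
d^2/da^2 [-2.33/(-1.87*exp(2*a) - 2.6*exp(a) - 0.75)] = (2.33*(3.74*exp(a) + 2.6)*(7.48*exp(a) + 5.2)*exp(a) - (17.4284*exp(a) + 6.058)*(1.87*exp(2*a) + 2.6*exp(a) + 0.75))*exp(a)/(1.87*exp(2*a) + 2.6*exp(a) + 0.75)^3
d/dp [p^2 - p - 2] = 2*p - 1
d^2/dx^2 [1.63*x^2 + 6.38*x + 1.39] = 3.26000000000000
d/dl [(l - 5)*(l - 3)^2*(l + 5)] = 4*l^3 - 18*l^2 - 32*l + 150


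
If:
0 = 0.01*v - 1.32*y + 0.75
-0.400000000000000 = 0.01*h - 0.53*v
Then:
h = 6996.0*y - 4015.0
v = 132.0*y - 75.0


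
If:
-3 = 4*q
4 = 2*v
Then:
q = -3/4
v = 2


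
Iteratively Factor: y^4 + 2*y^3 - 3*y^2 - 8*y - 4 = (y + 1)*(y^3 + y^2 - 4*y - 4) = (y + 1)^2*(y^2 - 4) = (y - 2)*(y + 1)^2*(y + 2)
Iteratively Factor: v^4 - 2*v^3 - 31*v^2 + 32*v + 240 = (v + 4)*(v^3 - 6*v^2 - 7*v + 60) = (v - 5)*(v + 4)*(v^2 - v - 12) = (v - 5)*(v + 3)*(v + 4)*(v - 4)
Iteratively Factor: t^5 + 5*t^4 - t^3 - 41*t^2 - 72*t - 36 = (t - 3)*(t^4 + 8*t^3 + 23*t^2 + 28*t + 12) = (t - 3)*(t + 2)*(t^3 + 6*t^2 + 11*t + 6) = (t - 3)*(t + 1)*(t + 2)*(t^2 + 5*t + 6) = (t - 3)*(t + 1)*(t + 2)^2*(t + 3)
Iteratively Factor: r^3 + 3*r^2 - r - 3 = (r + 3)*(r^2 - 1) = (r - 1)*(r + 3)*(r + 1)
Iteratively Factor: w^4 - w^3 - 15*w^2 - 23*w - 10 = (w + 1)*(w^3 - 2*w^2 - 13*w - 10) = (w + 1)*(w + 2)*(w^2 - 4*w - 5) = (w - 5)*(w + 1)*(w + 2)*(w + 1)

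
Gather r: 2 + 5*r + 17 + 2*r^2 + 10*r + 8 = 2*r^2 + 15*r + 27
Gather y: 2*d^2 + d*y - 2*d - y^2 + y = 2*d^2 - 2*d - y^2 + y*(d + 1)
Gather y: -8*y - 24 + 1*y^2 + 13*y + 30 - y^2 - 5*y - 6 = 0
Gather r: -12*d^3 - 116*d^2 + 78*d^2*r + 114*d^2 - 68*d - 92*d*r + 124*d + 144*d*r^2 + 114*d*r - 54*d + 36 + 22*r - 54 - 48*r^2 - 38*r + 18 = -12*d^3 - 2*d^2 + 2*d + r^2*(144*d - 48) + r*(78*d^2 + 22*d - 16)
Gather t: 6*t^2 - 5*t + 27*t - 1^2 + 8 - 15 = 6*t^2 + 22*t - 8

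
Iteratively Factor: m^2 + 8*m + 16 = (m + 4)*(m + 4)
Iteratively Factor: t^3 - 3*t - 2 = (t - 2)*(t^2 + 2*t + 1) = (t - 2)*(t + 1)*(t + 1)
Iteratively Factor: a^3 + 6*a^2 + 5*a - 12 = (a - 1)*(a^2 + 7*a + 12) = (a - 1)*(a + 3)*(a + 4)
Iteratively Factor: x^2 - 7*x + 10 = (x - 5)*(x - 2)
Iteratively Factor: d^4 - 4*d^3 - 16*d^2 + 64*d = (d - 4)*(d^3 - 16*d) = (d - 4)*(d + 4)*(d^2 - 4*d) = d*(d - 4)*(d + 4)*(d - 4)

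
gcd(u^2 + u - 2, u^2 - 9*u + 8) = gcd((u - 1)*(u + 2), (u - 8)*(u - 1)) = u - 1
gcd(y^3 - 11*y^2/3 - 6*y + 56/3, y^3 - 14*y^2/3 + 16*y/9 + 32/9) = y - 4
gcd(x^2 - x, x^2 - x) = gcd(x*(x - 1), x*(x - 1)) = x^2 - x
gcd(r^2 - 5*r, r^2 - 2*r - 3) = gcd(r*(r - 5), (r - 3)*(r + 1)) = 1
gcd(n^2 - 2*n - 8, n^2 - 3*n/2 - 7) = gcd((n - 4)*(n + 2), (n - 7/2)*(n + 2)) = n + 2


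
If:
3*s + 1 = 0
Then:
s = -1/3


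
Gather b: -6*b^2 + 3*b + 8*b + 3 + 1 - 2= -6*b^2 + 11*b + 2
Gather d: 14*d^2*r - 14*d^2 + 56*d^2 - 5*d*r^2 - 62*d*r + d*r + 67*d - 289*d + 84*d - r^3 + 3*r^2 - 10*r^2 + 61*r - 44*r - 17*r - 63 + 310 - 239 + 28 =d^2*(14*r + 42) + d*(-5*r^2 - 61*r - 138) - r^3 - 7*r^2 + 36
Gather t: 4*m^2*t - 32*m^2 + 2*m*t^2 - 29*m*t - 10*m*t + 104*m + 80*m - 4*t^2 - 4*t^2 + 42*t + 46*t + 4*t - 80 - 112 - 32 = -32*m^2 + 184*m + t^2*(2*m - 8) + t*(4*m^2 - 39*m + 92) - 224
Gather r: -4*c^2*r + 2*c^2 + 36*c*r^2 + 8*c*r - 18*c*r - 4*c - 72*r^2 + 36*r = 2*c^2 - 4*c + r^2*(36*c - 72) + r*(-4*c^2 - 10*c + 36)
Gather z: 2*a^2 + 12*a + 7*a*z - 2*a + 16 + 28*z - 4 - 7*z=2*a^2 + 10*a + z*(7*a + 21) + 12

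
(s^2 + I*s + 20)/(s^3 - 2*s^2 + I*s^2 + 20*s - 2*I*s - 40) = 1/(s - 2)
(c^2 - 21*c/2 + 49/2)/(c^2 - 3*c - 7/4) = 2*(c - 7)/(2*c + 1)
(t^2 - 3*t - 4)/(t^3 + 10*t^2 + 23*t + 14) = (t - 4)/(t^2 + 9*t + 14)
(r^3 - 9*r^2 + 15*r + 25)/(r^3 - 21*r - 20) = (r - 5)/(r + 4)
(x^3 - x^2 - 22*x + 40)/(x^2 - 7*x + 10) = (x^2 + x - 20)/(x - 5)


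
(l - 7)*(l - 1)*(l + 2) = l^3 - 6*l^2 - 9*l + 14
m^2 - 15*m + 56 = (m - 8)*(m - 7)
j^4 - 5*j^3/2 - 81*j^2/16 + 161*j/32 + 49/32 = (j - 7/2)*(j - 1)*(j + 1/4)*(j + 7/4)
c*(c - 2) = c^2 - 2*c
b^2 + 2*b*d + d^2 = (b + d)^2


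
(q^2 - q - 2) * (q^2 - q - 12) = q^4 - 2*q^3 - 13*q^2 + 14*q + 24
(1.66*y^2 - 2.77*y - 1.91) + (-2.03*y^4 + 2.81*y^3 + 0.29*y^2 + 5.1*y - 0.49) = -2.03*y^4 + 2.81*y^3 + 1.95*y^2 + 2.33*y - 2.4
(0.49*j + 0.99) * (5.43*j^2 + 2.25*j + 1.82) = 2.6607*j^3 + 6.4782*j^2 + 3.1193*j + 1.8018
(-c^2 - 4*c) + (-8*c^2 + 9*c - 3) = -9*c^2 + 5*c - 3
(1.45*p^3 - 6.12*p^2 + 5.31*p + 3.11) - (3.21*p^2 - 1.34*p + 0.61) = 1.45*p^3 - 9.33*p^2 + 6.65*p + 2.5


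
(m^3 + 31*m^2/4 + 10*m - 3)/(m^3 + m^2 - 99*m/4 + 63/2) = (4*m^2 + 7*m - 2)/(4*m^2 - 20*m + 21)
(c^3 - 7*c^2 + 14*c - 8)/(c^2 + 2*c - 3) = (c^2 - 6*c + 8)/(c + 3)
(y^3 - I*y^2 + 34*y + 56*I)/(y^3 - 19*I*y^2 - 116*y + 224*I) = (y^2 + 6*I*y - 8)/(y^2 - 12*I*y - 32)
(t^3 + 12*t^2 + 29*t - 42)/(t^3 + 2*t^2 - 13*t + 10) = (t^2 + 13*t + 42)/(t^2 + 3*t - 10)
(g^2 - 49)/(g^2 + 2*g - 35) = (g - 7)/(g - 5)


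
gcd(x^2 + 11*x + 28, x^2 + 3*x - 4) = x + 4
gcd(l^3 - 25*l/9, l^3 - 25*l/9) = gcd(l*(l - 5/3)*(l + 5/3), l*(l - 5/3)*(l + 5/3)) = l^3 - 25*l/9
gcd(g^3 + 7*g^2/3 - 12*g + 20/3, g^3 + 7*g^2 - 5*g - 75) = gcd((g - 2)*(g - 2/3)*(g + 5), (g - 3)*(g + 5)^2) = g + 5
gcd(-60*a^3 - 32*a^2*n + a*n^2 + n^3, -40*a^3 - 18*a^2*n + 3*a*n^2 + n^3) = 10*a^2 + 7*a*n + n^2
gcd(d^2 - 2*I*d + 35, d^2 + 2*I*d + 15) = d + 5*I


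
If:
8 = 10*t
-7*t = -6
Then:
No Solution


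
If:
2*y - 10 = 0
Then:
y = 5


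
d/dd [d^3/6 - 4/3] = d^2/2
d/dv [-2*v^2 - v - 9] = -4*v - 1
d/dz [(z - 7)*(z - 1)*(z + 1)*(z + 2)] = 4*z^3 - 15*z^2 - 30*z + 5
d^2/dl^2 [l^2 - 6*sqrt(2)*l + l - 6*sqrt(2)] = 2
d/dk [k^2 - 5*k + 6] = 2*k - 5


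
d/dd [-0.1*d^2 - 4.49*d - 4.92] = -0.2*d - 4.49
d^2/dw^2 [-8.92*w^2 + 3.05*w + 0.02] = -17.8400000000000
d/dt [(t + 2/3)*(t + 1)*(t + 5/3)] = 3*t^2 + 20*t/3 + 31/9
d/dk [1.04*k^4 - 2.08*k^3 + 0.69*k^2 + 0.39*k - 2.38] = 4.16*k^3 - 6.24*k^2 + 1.38*k + 0.39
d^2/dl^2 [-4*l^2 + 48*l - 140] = -8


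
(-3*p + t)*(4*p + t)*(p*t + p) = -12*p^3*t - 12*p^3 + p^2*t^2 + p^2*t + p*t^3 + p*t^2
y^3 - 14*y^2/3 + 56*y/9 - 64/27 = (y - 8/3)*(y - 4/3)*(y - 2/3)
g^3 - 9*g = g*(g - 3)*(g + 3)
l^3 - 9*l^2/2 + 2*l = l*(l - 4)*(l - 1/2)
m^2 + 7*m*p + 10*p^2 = (m + 2*p)*(m + 5*p)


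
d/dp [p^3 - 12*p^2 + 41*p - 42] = 3*p^2 - 24*p + 41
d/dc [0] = 0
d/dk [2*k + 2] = 2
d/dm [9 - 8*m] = -8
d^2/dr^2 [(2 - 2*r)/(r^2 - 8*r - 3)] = 4*(4*(r - 4)^2*(r - 1) + 3*(r - 3)*(-r^2 + 8*r + 3))/(-r^2 + 8*r + 3)^3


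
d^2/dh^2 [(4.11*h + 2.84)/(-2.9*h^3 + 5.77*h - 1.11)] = (-(4.11*h + 2.84)*(8.7*h^2 - 5.77)*(17.4*h^2 - 11.54) + (71.514*h^2 + 17.4*h*(4.11*h + 2.84) - 47.4294)*(2.9*h^3 - 5.77*h + 1.11))/(2.9*h^3 - 5.77*h + 1.11)^3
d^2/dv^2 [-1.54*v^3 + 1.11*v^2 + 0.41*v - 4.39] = 2.22 - 9.24*v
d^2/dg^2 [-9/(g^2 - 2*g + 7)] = 18*(g^2 - 2*g - 4*(g - 1)^2 + 7)/(g^2 - 2*g + 7)^3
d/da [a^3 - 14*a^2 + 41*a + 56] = 3*a^2 - 28*a + 41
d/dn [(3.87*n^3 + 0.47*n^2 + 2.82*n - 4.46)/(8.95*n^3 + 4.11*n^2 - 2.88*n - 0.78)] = (-1.4210854715202e-14*n^5 + 11.6992*n^4 - 72.7692*n^3 + 97.7514*n^2 + 35.928*n - 15.0444)/(80.1025*n^6 + 73.569*n^5 - 34.6599*n^4 - 37.6356*n^3 + 1.8828*n^2 + 4.4928*n + 0.6084)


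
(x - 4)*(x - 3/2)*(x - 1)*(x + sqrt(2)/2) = x^4 - 13*x^3/2 + sqrt(2)*x^3/2 - 13*sqrt(2)*x^2/4 + 23*x^2/2 - 6*x + 23*sqrt(2)*x/4 - 3*sqrt(2)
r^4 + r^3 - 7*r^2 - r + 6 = (r - 2)*(r - 1)*(r + 1)*(r + 3)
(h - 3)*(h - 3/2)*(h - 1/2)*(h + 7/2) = h^4 - 3*h^3/2 - 43*h^2/4 + 171*h/8 - 63/8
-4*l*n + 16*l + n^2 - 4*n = (-4*l + n)*(n - 4)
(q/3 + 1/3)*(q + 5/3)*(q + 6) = q^3/3 + 26*q^2/9 + 53*q/9 + 10/3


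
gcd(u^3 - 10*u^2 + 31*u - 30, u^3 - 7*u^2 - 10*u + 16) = 1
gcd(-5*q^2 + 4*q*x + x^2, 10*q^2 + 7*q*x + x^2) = 5*q + x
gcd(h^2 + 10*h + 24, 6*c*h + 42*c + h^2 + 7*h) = 1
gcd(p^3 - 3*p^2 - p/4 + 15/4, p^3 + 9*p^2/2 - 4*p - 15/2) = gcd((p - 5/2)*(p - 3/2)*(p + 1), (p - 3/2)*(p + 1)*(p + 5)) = p^2 - p/2 - 3/2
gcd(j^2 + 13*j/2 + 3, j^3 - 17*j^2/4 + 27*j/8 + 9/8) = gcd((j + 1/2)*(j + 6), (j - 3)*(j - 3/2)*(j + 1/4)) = 1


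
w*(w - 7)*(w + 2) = w^3 - 5*w^2 - 14*w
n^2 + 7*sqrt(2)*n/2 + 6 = (n + 3*sqrt(2)/2)*(n + 2*sqrt(2))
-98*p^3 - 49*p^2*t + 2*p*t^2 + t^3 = (-7*p + t)*(2*p + t)*(7*p + t)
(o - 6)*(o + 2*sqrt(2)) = o^2 - 6*o + 2*sqrt(2)*o - 12*sqrt(2)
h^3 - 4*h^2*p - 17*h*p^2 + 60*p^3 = (h - 5*p)*(h - 3*p)*(h + 4*p)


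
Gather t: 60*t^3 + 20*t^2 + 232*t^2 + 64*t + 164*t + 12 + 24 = 60*t^3 + 252*t^2 + 228*t + 36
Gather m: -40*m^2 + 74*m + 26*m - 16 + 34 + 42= -40*m^2 + 100*m + 60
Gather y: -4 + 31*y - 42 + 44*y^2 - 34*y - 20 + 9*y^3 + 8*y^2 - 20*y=9*y^3 + 52*y^2 - 23*y - 66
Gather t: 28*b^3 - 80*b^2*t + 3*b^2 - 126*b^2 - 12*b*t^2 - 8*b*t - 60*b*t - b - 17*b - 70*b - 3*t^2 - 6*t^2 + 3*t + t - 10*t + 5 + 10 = 28*b^3 - 123*b^2 - 88*b + t^2*(-12*b - 9) + t*(-80*b^2 - 68*b - 6) + 15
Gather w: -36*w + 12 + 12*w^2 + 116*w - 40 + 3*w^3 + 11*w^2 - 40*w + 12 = 3*w^3 + 23*w^2 + 40*w - 16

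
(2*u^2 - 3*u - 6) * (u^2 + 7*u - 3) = 2*u^4 + 11*u^3 - 33*u^2 - 33*u + 18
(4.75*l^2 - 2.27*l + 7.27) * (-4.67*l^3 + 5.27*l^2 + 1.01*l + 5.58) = -22.1825*l^5 + 35.6334*l^4 - 41.1163*l^3 + 62.5252*l^2 - 5.3239*l + 40.5666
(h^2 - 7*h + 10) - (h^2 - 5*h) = 10 - 2*h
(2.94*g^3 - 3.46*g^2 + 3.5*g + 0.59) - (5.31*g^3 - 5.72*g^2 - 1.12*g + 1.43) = -2.37*g^3 + 2.26*g^2 + 4.62*g - 0.84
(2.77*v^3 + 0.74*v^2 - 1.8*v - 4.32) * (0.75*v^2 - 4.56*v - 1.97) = 2.0775*v^5 - 12.0762*v^4 - 10.1813*v^3 + 3.5102*v^2 + 23.2452*v + 8.5104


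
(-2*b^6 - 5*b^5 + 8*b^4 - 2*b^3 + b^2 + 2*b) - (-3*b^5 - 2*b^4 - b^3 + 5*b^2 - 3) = -2*b^6 - 2*b^5 + 10*b^4 - b^3 - 4*b^2 + 2*b + 3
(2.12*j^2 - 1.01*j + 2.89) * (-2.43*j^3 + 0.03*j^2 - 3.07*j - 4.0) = -5.1516*j^5 + 2.5179*j^4 - 13.5614*j^3 - 5.2926*j^2 - 4.8323*j - 11.56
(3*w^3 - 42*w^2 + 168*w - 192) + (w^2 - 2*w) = 3*w^3 - 41*w^2 + 166*w - 192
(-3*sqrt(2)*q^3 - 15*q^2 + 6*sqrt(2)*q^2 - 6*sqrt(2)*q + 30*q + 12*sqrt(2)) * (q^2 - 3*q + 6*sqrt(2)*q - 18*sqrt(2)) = -3*sqrt(2)*q^5 - 51*q^4 + 15*sqrt(2)*q^4 - 114*sqrt(2)*q^3 + 255*q^3 - 378*q^2 + 480*sqrt(2)*q^2 - 576*sqrt(2)*q + 360*q - 432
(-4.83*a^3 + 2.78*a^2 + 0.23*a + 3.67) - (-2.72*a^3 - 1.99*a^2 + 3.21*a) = -2.11*a^3 + 4.77*a^2 - 2.98*a + 3.67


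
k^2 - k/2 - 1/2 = (k - 1)*(k + 1/2)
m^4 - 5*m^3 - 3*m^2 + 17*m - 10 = (m - 5)*(m - 1)^2*(m + 2)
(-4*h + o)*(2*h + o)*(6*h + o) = -48*h^3 - 20*h^2*o + 4*h*o^2 + o^3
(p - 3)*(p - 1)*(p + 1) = p^3 - 3*p^2 - p + 3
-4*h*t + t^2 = t*(-4*h + t)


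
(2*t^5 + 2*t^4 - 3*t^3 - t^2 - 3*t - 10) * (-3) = -6*t^5 - 6*t^4 + 9*t^3 + 3*t^2 + 9*t + 30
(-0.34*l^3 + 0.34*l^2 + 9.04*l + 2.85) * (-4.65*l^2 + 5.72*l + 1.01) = 1.581*l^5 - 3.5258*l^4 - 40.4346*l^3 + 38.7997*l^2 + 25.4324*l + 2.8785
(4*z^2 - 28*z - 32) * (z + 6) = 4*z^3 - 4*z^2 - 200*z - 192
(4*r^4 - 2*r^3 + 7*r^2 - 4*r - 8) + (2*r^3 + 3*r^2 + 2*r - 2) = 4*r^4 + 10*r^2 - 2*r - 10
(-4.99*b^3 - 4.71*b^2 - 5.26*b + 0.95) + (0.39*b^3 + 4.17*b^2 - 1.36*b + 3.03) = -4.6*b^3 - 0.54*b^2 - 6.62*b + 3.98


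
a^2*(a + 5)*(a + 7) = a^4 + 12*a^3 + 35*a^2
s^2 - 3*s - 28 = (s - 7)*(s + 4)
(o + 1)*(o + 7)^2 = o^3 + 15*o^2 + 63*o + 49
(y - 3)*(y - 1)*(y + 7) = y^3 + 3*y^2 - 25*y + 21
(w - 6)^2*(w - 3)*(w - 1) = w^4 - 16*w^3 + 87*w^2 - 180*w + 108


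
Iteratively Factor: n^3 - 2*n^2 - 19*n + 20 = (n - 5)*(n^2 + 3*n - 4) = (n - 5)*(n + 4)*(n - 1)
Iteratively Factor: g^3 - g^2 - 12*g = (g)*(g^2 - g - 12) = g*(g - 4)*(g + 3)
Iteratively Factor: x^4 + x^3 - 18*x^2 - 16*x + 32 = (x - 1)*(x^3 + 2*x^2 - 16*x - 32) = (x - 1)*(x + 4)*(x^2 - 2*x - 8) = (x - 4)*(x - 1)*(x + 4)*(x + 2)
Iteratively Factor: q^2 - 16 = (q + 4)*(q - 4)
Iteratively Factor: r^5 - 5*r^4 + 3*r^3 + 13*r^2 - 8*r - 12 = (r - 2)*(r^4 - 3*r^3 - 3*r^2 + 7*r + 6) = (r - 2)^2*(r^3 - r^2 - 5*r - 3) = (r - 2)^2*(r + 1)*(r^2 - 2*r - 3) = (r - 2)^2*(r + 1)^2*(r - 3)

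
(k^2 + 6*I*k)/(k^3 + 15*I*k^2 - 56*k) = (k + 6*I)/(k^2 + 15*I*k - 56)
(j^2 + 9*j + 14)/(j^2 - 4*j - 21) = (j^2 + 9*j + 14)/(j^2 - 4*j - 21)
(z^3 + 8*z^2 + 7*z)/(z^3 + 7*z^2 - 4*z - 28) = z*(z + 1)/(z^2 - 4)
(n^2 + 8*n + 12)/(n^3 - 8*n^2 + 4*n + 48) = (n + 6)/(n^2 - 10*n + 24)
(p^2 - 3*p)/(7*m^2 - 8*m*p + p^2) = p*(p - 3)/(7*m^2 - 8*m*p + p^2)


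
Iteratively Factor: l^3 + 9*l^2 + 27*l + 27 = (l + 3)*(l^2 + 6*l + 9) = (l + 3)^2*(l + 3)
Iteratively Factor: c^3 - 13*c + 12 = (c + 4)*(c^2 - 4*c + 3) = (c - 3)*(c + 4)*(c - 1)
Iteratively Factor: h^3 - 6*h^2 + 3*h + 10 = (h - 2)*(h^2 - 4*h - 5) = (h - 2)*(h + 1)*(h - 5)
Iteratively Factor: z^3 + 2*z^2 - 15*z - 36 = (z + 3)*(z^2 - z - 12) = (z + 3)^2*(z - 4)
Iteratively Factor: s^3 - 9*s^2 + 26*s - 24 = (s - 3)*(s^2 - 6*s + 8) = (s - 4)*(s - 3)*(s - 2)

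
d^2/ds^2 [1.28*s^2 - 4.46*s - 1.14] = 2.56000000000000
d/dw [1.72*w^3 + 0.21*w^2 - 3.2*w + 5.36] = 5.16*w^2 + 0.42*w - 3.2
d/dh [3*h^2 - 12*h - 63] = 6*h - 12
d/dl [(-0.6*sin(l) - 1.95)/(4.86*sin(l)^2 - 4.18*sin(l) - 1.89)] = (2.916*sin(l)^2 + 18.954*sin(l) - 7.017)*cos(l)/(23.6196*sin(l)^4 - 40.6296*sin(l)^3 - 0.898400000000002*sin(l)^2 + 15.8004*sin(l) + 3.5721)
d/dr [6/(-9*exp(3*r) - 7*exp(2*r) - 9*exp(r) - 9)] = (162*exp(2*r) + 84*exp(r) + 54)*exp(r)/(9*exp(3*r) + 7*exp(2*r) + 9*exp(r) + 9)^2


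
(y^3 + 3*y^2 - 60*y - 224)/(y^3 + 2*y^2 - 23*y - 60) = (y^2 - y - 56)/(y^2 - 2*y - 15)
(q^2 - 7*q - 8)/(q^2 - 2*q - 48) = (q + 1)/(q + 6)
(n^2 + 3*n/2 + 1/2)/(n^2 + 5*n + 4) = (n + 1/2)/(n + 4)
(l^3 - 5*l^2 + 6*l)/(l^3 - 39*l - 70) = l*(-l^2 + 5*l - 6)/(-l^3 + 39*l + 70)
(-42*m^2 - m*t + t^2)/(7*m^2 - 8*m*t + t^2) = (6*m + t)/(-m + t)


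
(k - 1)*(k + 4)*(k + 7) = k^3 + 10*k^2 + 17*k - 28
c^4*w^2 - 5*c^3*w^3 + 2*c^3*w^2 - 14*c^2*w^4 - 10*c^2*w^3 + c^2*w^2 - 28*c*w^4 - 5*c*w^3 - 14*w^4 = (c - 7*w)*(c + 2*w)*(c*w + w)^2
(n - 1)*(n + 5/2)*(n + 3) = n^3 + 9*n^2/2 + 2*n - 15/2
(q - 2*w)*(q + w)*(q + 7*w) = q^3 + 6*q^2*w - 9*q*w^2 - 14*w^3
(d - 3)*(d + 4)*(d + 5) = d^3 + 6*d^2 - 7*d - 60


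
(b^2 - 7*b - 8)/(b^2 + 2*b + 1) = (b - 8)/(b + 1)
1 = 1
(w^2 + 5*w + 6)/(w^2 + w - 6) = (w + 2)/(w - 2)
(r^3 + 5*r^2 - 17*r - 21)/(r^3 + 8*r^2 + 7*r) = (r - 3)/r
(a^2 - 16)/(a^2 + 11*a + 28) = (a - 4)/(a + 7)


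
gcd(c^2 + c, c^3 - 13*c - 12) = c + 1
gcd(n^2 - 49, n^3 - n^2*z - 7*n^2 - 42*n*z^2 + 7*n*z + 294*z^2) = n - 7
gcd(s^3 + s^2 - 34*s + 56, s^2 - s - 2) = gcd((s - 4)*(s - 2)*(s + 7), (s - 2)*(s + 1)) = s - 2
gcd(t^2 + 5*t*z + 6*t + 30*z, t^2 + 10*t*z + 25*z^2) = t + 5*z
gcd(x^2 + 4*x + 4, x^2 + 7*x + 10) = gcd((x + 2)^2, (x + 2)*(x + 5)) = x + 2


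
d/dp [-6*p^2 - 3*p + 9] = -12*p - 3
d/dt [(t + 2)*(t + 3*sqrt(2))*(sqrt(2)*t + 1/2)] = 3*sqrt(2)*t^2 + 4*sqrt(2)*t + 13*t + 3*sqrt(2)/2 + 13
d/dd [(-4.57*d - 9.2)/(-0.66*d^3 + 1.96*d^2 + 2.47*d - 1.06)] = (-6.0324*d^3 - 9.2588*d^2 + 36.064*d + 27.5682)/(0.4356*d^6 - 2.5872*d^5 + 0.581199999999999*d^4 + 11.0816*d^3 + 1.9457*d^2 - 5.2364*d + 1.1236)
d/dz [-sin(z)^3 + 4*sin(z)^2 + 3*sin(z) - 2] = (-3*sin(z)^2 + 8*sin(z) + 3)*cos(z)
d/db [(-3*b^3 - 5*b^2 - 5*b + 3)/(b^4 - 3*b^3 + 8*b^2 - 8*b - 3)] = (3*b^6 + 10*b^5 - 24*b^4 + 6*b^3 + 134*b^2 - 18*b + 39)/(b^8 - 6*b^7 + 25*b^6 - 64*b^5 + 106*b^4 - 110*b^3 + 16*b^2 + 48*b + 9)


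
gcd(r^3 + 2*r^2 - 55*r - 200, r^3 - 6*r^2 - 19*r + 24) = r - 8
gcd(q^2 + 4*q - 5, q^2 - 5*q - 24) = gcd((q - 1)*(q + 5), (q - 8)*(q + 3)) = 1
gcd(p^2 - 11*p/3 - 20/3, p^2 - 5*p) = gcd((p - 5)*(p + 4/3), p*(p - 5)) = p - 5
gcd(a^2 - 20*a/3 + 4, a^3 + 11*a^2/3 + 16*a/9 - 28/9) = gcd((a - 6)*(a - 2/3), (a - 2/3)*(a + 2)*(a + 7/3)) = a - 2/3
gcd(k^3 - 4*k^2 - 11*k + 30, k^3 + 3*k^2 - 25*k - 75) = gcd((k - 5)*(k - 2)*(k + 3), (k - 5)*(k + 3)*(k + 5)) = k^2 - 2*k - 15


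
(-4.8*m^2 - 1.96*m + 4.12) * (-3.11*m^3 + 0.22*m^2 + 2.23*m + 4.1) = 14.928*m^5 + 5.0396*m^4 - 23.9484*m^3 - 23.1444*m^2 + 1.1516*m + 16.892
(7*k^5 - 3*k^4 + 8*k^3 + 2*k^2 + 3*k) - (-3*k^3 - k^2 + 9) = 7*k^5 - 3*k^4 + 11*k^3 + 3*k^2 + 3*k - 9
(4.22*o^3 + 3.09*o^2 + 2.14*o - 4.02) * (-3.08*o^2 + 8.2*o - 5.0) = -12.9976*o^5 + 25.0868*o^4 - 2.3532*o^3 + 14.4796*o^2 - 43.664*o + 20.1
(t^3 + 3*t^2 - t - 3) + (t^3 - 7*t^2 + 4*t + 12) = 2*t^3 - 4*t^2 + 3*t + 9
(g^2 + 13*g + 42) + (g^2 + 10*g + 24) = 2*g^2 + 23*g + 66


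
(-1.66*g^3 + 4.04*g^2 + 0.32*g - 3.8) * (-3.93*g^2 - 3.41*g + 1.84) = 6.5238*g^5 - 10.2166*g^4 - 18.0884*g^3 + 21.2764*g^2 + 13.5468*g - 6.992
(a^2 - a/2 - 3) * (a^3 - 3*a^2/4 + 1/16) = a^5 - 5*a^4/4 - 21*a^3/8 + 37*a^2/16 - a/32 - 3/16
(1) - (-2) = 3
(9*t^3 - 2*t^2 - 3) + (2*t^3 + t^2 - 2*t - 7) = 11*t^3 - t^2 - 2*t - 10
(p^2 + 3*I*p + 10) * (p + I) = p^3 + 4*I*p^2 + 7*p + 10*I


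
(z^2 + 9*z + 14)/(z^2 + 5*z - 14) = (z + 2)/(z - 2)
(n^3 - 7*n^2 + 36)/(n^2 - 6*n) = n - 1 - 6/n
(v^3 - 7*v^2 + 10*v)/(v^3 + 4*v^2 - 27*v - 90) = v*(v - 2)/(v^2 + 9*v + 18)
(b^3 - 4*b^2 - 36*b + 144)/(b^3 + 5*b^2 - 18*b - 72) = (b - 6)/(b + 3)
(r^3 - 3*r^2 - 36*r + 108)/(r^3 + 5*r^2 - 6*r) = (r^2 - 9*r + 18)/(r*(r - 1))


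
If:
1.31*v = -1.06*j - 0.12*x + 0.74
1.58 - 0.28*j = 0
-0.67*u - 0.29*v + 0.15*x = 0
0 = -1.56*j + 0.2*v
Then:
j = 5.64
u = -136.40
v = 44.01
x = -524.17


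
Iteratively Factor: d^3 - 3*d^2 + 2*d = (d - 2)*(d^2 - d) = (d - 2)*(d - 1)*(d)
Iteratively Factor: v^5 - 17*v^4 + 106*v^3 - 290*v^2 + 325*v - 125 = (v - 5)*(v^4 - 12*v^3 + 46*v^2 - 60*v + 25) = (v - 5)*(v - 1)*(v^3 - 11*v^2 + 35*v - 25) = (v - 5)^2*(v - 1)*(v^2 - 6*v + 5) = (v - 5)^2*(v - 1)^2*(v - 5)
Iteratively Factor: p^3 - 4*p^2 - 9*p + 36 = (p + 3)*(p^2 - 7*p + 12) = (p - 3)*(p + 3)*(p - 4)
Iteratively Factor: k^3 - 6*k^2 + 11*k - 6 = (k - 3)*(k^2 - 3*k + 2) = (k - 3)*(k - 2)*(k - 1)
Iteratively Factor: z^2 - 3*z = (z - 3)*(z)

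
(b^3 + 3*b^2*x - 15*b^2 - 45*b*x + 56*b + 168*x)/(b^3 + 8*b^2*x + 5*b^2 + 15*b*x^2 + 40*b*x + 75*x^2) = (b^2 - 15*b + 56)/(b^2 + 5*b*x + 5*b + 25*x)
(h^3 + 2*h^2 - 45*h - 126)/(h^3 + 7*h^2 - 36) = (h - 7)/(h - 2)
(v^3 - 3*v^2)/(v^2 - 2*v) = v*(v - 3)/(v - 2)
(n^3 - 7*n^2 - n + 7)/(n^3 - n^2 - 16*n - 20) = (-n^3 + 7*n^2 + n - 7)/(-n^3 + n^2 + 16*n + 20)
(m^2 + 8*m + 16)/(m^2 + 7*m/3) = 3*(m^2 + 8*m + 16)/(m*(3*m + 7))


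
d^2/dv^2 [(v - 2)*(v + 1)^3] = 6*(v + 1)*(2*v - 1)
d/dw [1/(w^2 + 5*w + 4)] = (-2*w - 5)/(w^2 + 5*w + 4)^2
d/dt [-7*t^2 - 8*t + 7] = -14*t - 8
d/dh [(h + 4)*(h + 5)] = 2*h + 9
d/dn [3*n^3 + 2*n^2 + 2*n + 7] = 9*n^2 + 4*n + 2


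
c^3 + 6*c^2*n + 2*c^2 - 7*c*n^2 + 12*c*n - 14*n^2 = (c + 2)*(c - n)*(c + 7*n)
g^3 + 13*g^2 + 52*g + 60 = (g + 2)*(g + 5)*(g + 6)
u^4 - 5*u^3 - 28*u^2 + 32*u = u*(u - 8)*(u - 1)*(u + 4)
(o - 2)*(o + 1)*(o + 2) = o^3 + o^2 - 4*o - 4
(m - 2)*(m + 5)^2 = m^3 + 8*m^2 + 5*m - 50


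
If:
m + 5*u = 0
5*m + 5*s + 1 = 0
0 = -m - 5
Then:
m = -5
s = 24/5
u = 1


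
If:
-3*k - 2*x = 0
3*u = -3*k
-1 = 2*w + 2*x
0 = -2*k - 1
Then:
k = -1/2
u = 1/2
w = -5/4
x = 3/4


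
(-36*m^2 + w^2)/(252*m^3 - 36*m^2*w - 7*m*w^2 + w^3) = 1/(-7*m + w)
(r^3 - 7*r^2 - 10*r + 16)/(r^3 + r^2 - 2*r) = (r - 8)/r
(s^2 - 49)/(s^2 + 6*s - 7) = (s - 7)/(s - 1)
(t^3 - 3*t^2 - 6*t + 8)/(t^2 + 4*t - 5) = (t^2 - 2*t - 8)/(t + 5)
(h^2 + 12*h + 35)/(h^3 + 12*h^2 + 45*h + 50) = (h + 7)/(h^2 + 7*h + 10)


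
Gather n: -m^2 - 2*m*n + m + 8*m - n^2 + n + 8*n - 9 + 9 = -m^2 + 9*m - n^2 + n*(9 - 2*m)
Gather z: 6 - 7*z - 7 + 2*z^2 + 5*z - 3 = 2*z^2 - 2*z - 4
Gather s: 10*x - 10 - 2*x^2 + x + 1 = -2*x^2 + 11*x - 9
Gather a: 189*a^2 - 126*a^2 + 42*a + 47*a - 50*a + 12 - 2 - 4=63*a^2 + 39*a + 6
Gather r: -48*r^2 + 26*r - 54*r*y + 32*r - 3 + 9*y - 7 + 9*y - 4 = -48*r^2 + r*(58 - 54*y) + 18*y - 14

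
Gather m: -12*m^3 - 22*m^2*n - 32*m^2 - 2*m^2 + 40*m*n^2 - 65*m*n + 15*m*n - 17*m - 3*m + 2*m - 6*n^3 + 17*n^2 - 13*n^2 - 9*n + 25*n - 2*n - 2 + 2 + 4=-12*m^3 + m^2*(-22*n - 34) + m*(40*n^2 - 50*n - 18) - 6*n^3 + 4*n^2 + 14*n + 4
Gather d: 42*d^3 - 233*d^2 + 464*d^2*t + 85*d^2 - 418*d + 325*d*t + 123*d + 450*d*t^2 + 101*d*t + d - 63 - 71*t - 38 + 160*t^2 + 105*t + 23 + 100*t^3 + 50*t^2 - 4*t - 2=42*d^3 + d^2*(464*t - 148) + d*(450*t^2 + 426*t - 294) + 100*t^3 + 210*t^2 + 30*t - 80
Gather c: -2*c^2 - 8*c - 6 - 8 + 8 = -2*c^2 - 8*c - 6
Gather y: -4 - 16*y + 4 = -16*y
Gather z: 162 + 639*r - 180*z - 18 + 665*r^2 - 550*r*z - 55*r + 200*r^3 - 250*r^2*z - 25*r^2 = 200*r^3 + 640*r^2 + 584*r + z*(-250*r^2 - 550*r - 180) + 144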